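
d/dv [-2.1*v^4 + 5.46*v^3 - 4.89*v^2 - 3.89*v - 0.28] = -8.4*v^3 + 16.38*v^2 - 9.78*v - 3.89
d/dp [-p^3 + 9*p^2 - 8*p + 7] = -3*p^2 + 18*p - 8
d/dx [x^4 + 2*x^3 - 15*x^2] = 2*x*(2*x^2 + 3*x - 15)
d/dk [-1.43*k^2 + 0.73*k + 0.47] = 0.73 - 2.86*k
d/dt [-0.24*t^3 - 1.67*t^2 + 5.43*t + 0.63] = -0.72*t^2 - 3.34*t + 5.43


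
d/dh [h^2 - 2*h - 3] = 2*h - 2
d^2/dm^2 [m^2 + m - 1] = 2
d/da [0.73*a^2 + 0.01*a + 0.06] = 1.46*a + 0.01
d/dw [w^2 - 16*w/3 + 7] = 2*w - 16/3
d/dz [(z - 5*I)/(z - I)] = 4*I/(z - I)^2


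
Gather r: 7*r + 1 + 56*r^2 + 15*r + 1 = 56*r^2 + 22*r + 2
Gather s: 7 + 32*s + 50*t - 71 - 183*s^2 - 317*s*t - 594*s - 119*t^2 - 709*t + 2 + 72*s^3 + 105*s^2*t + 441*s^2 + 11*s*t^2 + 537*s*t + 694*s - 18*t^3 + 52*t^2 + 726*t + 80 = 72*s^3 + s^2*(105*t + 258) + s*(11*t^2 + 220*t + 132) - 18*t^3 - 67*t^2 + 67*t + 18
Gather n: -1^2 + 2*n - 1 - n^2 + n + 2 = -n^2 + 3*n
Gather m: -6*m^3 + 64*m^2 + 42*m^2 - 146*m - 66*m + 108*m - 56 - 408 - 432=-6*m^3 + 106*m^2 - 104*m - 896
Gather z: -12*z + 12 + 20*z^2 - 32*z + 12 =20*z^2 - 44*z + 24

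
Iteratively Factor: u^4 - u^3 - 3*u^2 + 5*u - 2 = (u + 2)*(u^3 - 3*u^2 + 3*u - 1) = (u - 1)*(u + 2)*(u^2 - 2*u + 1) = (u - 1)^2*(u + 2)*(u - 1)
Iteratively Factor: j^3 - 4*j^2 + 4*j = (j - 2)*(j^2 - 2*j) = j*(j - 2)*(j - 2)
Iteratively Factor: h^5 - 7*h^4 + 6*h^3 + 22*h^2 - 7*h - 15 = (h + 1)*(h^4 - 8*h^3 + 14*h^2 + 8*h - 15) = (h - 5)*(h + 1)*(h^3 - 3*h^2 - h + 3) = (h - 5)*(h - 3)*(h + 1)*(h^2 - 1) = (h - 5)*(h - 3)*(h + 1)^2*(h - 1)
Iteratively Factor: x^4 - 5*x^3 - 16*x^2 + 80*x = (x - 5)*(x^3 - 16*x) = x*(x - 5)*(x^2 - 16) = x*(x - 5)*(x + 4)*(x - 4)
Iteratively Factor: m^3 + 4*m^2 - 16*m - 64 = (m + 4)*(m^2 - 16) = (m + 4)^2*(m - 4)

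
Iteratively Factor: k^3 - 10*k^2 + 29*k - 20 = (k - 1)*(k^2 - 9*k + 20) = (k - 5)*(k - 1)*(k - 4)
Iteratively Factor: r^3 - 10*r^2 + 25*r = (r - 5)*(r^2 - 5*r) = (r - 5)^2*(r)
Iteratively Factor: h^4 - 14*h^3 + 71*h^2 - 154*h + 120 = (h - 2)*(h^3 - 12*h^2 + 47*h - 60) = (h - 3)*(h - 2)*(h^2 - 9*h + 20) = (h - 4)*(h - 3)*(h - 2)*(h - 5)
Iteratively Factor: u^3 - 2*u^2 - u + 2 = (u - 2)*(u^2 - 1) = (u - 2)*(u + 1)*(u - 1)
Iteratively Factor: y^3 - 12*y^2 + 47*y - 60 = (y - 5)*(y^2 - 7*y + 12) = (y - 5)*(y - 4)*(y - 3)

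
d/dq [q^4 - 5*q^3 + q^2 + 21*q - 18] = 4*q^3 - 15*q^2 + 2*q + 21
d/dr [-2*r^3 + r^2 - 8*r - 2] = -6*r^2 + 2*r - 8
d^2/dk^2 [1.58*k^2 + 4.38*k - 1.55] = 3.16000000000000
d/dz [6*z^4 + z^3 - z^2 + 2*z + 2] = 24*z^3 + 3*z^2 - 2*z + 2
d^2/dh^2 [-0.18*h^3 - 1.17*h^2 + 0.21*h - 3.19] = -1.08*h - 2.34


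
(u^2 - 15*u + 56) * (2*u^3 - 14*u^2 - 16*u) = 2*u^5 - 44*u^4 + 306*u^3 - 544*u^2 - 896*u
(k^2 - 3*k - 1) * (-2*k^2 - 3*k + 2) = -2*k^4 + 3*k^3 + 13*k^2 - 3*k - 2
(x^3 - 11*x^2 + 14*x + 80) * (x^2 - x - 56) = x^5 - 12*x^4 - 31*x^3 + 682*x^2 - 864*x - 4480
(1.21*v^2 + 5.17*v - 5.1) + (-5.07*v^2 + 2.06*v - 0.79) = -3.86*v^2 + 7.23*v - 5.89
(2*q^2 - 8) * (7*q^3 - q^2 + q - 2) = 14*q^5 - 2*q^4 - 54*q^3 + 4*q^2 - 8*q + 16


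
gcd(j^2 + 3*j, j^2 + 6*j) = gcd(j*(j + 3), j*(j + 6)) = j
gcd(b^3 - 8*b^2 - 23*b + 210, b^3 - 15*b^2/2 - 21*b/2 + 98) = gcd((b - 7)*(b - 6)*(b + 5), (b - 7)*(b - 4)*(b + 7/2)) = b - 7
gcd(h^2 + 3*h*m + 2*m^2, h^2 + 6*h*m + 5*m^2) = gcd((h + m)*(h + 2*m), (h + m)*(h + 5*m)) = h + m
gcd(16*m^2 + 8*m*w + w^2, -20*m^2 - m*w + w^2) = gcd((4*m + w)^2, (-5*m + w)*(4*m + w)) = 4*m + w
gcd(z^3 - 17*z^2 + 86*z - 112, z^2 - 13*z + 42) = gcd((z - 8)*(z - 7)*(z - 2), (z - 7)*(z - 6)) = z - 7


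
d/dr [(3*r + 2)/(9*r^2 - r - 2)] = (27*r^2 - 3*r - (3*r + 2)*(18*r - 1) - 6)/(-9*r^2 + r + 2)^2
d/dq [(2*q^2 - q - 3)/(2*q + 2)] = 1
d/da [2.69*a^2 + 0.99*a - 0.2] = 5.38*a + 0.99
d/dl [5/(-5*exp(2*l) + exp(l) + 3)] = (50*exp(l) - 5)*exp(l)/(-5*exp(2*l) + exp(l) + 3)^2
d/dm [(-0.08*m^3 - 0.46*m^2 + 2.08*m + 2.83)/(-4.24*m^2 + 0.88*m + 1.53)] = (0.3392*m^4 - 0.1408*m^3 + 8.0472*m^2 + 22.5908*m + 0.692)/(17.9776*m^4 - 7.4624*m^3 - 12.2*m^2 + 2.6928*m + 2.3409)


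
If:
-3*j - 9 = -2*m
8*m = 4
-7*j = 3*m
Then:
No Solution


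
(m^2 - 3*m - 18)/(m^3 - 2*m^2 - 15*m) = (m - 6)/(m*(m - 5))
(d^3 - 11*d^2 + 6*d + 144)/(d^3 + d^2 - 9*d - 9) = (d^2 - 14*d + 48)/(d^2 - 2*d - 3)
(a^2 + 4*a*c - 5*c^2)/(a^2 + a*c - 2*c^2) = (a + 5*c)/(a + 2*c)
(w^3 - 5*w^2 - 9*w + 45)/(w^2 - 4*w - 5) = (w^2 - 9)/(w + 1)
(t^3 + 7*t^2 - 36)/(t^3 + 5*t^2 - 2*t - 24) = (t + 6)/(t + 4)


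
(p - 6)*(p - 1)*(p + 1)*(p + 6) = p^4 - 37*p^2 + 36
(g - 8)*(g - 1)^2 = g^3 - 10*g^2 + 17*g - 8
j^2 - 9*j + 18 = (j - 6)*(j - 3)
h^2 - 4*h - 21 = (h - 7)*(h + 3)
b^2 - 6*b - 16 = (b - 8)*(b + 2)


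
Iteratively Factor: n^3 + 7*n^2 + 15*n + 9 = (n + 1)*(n^2 + 6*n + 9) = (n + 1)*(n + 3)*(n + 3)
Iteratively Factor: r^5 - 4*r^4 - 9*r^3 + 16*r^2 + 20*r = (r - 2)*(r^4 - 2*r^3 - 13*r^2 - 10*r) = (r - 2)*(r + 1)*(r^3 - 3*r^2 - 10*r) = (r - 5)*(r - 2)*(r + 1)*(r^2 + 2*r) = r*(r - 5)*(r - 2)*(r + 1)*(r + 2)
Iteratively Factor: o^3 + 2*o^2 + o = (o + 1)*(o^2 + o) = o*(o + 1)*(o + 1)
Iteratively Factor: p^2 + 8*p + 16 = (p + 4)*(p + 4)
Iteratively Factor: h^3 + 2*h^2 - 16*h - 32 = (h + 2)*(h^2 - 16) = (h - 4)*(h + 2)*(h + 4)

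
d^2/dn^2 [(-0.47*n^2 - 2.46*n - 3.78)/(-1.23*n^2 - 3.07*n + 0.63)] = (-8.88178419700125e-16*n^4 + 3.893934*n^3 + 36.49779*n^2 + 97.079472*n + 86.999346)/(1.860867*n^6 + 13.933809*n^5 + 31.9185*n^4 + 14.660785*n^3 - 16.3485*n^2 + 3.655449*n - 0.250047)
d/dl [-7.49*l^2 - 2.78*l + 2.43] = -14.98*l - 2.78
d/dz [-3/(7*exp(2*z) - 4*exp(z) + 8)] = (42*exp(z) - 12)*exp(z)/(7*exp(2*z) - 4*exp(z) + 8)^2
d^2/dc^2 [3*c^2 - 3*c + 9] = 6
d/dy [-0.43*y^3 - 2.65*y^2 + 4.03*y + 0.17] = -1.29*y^2 - 5.3*y + 4.03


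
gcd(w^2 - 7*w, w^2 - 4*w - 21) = w - 7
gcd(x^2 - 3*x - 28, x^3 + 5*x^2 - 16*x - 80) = x + 4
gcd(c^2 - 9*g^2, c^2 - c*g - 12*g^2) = c + 3*g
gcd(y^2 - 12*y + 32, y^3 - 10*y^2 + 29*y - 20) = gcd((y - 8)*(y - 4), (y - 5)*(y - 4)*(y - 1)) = y - 4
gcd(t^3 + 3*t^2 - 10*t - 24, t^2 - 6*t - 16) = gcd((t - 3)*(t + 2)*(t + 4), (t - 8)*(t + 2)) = t + 2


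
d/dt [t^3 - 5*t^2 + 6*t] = 3*t^2 - 10*t + 6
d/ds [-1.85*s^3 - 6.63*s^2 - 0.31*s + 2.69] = -5.55*s^2 - 13.26*s - 0.31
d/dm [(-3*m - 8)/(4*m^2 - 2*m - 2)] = (6*m^2 + 32*m - 5)/(2*(4*m^4 - 4*m^3 - 3*m^2 + 2*m + 1))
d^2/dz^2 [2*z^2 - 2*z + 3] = 4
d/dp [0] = 0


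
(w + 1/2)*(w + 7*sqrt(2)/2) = w^2 + w/2 + 7*sqrt(2)*w/2 + 7*sqrt(2)/4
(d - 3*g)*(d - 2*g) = d^2 - 5*d*g + 6*g^2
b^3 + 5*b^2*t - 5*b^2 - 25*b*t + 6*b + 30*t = (b - 3)*(b - 2)*(b + 5*t)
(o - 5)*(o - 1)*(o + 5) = o^3 - o^2 - 25*o + 25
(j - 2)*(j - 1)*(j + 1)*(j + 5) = j^4 + 3*j^3 - 11*j^2 - 3*j + 10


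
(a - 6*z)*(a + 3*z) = a^2 - 3*a*z - 18*z^2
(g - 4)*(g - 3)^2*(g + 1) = g^4 - 9*g^3 + 23*g^2 - 3*g - 36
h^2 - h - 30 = (h - 6)*(h + 5)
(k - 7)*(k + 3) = k^2 - 4*k - 21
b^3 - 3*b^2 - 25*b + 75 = (b - 5)*(b - 3)*(b + 5)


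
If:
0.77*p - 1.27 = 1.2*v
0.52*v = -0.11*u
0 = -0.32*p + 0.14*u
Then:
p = 0.94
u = 2.15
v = -0.45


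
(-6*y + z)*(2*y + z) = -12*y^2 - 4*y*z + z^2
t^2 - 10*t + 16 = (t - 8)*(t - 2)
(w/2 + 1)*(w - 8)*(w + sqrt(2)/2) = w^3/2 - 3*w^2 + sqrt(2)*w^2/4 - 8*w - 3*sqrt(2)*w/2 - 4*sqrt(2)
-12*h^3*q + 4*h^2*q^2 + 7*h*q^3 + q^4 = q*(-h + q)*(2*h + q)*(6*h + q)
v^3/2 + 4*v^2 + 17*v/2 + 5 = (v/2 + 1)*(v + 1)*(v + 5)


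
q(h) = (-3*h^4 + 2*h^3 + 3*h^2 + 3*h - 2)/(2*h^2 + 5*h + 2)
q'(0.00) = 4.00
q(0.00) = -1.00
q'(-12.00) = 40.56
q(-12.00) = -283.78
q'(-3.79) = 9.98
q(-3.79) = -59.27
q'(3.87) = -7.38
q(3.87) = -9.79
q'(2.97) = -4.88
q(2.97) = -4.28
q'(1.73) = -1.66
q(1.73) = -0.26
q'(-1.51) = -72.98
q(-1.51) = 22.40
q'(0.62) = 0.82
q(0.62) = 0.18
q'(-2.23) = -366.28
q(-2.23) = -113.27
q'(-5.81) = 20.84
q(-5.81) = -92.16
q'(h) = (-4*h - 5)*(-3*h^4 + 2*h^3 + 3*h^2 + 3*h - 2)/(2*h^2 + 5*h + 2)^2 + (-12*h^3 + 6*h^2 + 6*h + 3)/(2*h^2 + 5*h + 2) = (-12*h^5 - 41*h^4 - 4*h^3 + 21*h^2 + 20*h + 16)/(4*h^4 + 20*h^3 + 33*h^2 + 20*h + 4)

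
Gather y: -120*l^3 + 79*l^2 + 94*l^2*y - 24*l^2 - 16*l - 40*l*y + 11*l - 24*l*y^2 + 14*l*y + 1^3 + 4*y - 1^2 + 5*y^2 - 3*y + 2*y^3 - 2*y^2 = -120*l^3 + 55*l^2 - 5*l + 2*y^3 + y^2*(3 - 24*l) + y*(94*l^2 - 26*l + 1)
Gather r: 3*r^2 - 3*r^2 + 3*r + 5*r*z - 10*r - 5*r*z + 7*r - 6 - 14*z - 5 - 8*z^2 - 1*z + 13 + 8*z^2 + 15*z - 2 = 0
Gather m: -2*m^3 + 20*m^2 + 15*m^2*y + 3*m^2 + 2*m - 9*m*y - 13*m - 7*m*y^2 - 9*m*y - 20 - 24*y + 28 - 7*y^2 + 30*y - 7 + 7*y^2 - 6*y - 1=-2*m^3 + m^2*(15*y + 23) + m*(-7*y^2 - 18*y - 11)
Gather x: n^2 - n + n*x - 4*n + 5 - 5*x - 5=n^2 - 5*n + x*(n - 5)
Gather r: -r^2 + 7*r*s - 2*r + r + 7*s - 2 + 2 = -r^2 + r*(7*s - 1) + 7*s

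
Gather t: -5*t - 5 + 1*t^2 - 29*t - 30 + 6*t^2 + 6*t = 7*t^2 - 28*t - 35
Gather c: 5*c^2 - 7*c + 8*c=5*c^2 + c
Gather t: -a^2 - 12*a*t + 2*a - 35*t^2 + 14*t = -a^2 + 2*a - 35*t^2 + t*(14 - 12*a)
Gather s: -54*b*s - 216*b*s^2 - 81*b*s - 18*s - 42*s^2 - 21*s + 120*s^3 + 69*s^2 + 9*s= 120*s^3 + s^2*(27 - 216*b) + s*(-135*b - 30)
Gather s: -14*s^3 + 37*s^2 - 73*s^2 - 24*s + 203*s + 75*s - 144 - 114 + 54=-14*s^3 - 36*s^2 + 254*s - 204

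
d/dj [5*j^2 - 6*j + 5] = 10*j - 6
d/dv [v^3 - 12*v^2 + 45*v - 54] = 3*v^2 - 24*v + 45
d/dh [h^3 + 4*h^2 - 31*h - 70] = 3*h^2 + 8*h - 31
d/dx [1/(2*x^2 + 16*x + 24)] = (-x - 4)/(x^2 + 8*x + 12)^2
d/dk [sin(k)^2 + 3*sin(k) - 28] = (2*sin(k) + 3)*cos(k)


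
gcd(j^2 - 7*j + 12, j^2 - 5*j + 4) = j - 4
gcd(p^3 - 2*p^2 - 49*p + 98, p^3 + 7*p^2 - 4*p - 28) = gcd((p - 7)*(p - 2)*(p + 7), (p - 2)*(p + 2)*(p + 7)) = p^2 + 5*p - 14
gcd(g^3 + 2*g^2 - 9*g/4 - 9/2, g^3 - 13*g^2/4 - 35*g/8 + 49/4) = g + 2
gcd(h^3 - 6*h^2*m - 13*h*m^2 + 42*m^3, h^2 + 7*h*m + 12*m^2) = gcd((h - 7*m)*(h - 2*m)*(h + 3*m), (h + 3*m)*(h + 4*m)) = h + 3*m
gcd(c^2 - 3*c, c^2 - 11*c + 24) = c - 3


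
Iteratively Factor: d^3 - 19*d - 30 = (d + 2)*(d^2 - 2*d - 15) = (d - 5)*(d + 2)*(d + 3)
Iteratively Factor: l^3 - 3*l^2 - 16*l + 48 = (l + 4)*(l^2 - 7*l + 12) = (l - 3)*(l + 4)*(l - 4)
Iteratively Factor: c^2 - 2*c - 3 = (c + 1)*(c - 3)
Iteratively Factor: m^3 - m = (m + 1)*(m^2 - m) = (m - 1)*(m + 1)*(m)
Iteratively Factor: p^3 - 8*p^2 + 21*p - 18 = (p - 2)*(p^2 - 6*p + 9) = (p - 3)*(p - 2)*(p - 3)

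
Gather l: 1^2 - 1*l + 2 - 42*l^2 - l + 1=-42*l^2 - 2*l + 4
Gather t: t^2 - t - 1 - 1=t^2 - t - 2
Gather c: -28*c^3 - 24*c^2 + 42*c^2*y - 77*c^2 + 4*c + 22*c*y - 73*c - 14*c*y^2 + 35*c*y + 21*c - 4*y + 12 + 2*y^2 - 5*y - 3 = -28*c^3 + c^2*(42*y - 101) + c*(-14*y^2 + 57*y - 48) + 2*y^2 - 9*y + 9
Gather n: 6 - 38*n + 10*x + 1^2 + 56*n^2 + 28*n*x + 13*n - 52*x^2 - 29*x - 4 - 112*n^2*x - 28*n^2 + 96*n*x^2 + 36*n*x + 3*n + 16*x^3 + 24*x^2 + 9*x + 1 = n^2*(28 - 112*x) + n*(96*x^2 + 64*x - 22) + 16*x^3 - 28*x^2 - 10*x + 4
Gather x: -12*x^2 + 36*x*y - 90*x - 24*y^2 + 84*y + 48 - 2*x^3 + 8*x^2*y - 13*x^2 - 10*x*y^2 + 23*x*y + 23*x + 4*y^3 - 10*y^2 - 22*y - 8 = -2*x^3 + x^2*(8*y - 25) + x*(-10*y^2 + 59*y - 67) + 4*y^3 - 34*y^2 + 62*y + 40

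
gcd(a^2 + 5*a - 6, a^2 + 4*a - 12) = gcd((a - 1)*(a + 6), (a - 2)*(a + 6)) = a + 6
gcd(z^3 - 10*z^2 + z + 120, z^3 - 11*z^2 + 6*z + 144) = z^2 - 5*z - 24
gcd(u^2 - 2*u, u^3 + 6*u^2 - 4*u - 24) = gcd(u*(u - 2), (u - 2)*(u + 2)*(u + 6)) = u - 2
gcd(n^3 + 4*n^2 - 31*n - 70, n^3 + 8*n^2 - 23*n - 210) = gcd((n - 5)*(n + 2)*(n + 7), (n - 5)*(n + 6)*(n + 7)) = n^2 + 2*n - 35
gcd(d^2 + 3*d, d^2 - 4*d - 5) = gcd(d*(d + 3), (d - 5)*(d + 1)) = 1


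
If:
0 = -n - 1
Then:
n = -1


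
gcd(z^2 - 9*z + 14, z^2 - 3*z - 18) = 1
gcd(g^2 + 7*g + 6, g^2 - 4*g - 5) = g + 1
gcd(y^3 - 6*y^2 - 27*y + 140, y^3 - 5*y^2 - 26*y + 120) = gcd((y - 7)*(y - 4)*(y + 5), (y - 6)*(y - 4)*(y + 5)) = y^2 + y - 20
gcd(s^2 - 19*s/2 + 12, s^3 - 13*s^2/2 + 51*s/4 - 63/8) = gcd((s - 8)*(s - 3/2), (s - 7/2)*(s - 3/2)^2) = s - 3/2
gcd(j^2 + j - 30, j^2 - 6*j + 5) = j - 5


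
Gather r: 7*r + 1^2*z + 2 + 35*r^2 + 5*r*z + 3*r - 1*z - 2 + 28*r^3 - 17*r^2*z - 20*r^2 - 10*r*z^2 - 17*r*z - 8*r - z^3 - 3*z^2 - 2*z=28*r^3 + r^2*(15 - 17*z) + r*(-10*z^2 - 12*z + 2) - z^3 - 3*z^2 - 2*z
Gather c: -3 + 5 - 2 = 0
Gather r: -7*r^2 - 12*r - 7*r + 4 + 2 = -7*r^2 - 19*r + 6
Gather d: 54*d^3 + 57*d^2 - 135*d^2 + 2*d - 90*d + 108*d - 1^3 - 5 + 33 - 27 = 54*d^3 - 78*d^2 + 20*d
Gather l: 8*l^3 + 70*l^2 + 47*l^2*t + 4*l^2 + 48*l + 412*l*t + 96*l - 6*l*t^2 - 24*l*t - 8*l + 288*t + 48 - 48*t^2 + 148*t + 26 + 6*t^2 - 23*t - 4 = 8*l^3 + l^2*(47*t + 74) + l*(-6*t^2 + 388*t + 136) - 42*t^2 + 413*t + 70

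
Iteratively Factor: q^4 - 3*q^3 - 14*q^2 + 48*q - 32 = (q + 4)*(q^3 - 7*q^2 + 14*q - 8) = (q - 2)*(q + 4)*(q^2 - 5*q + 4) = (q - 2)*(q - 1)*(q + 4)*(q - 4)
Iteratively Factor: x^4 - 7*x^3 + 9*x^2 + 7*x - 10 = (x + 1)*(x^3 - 8*x^2 + 17*x - 10) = (x - 1)*(x + 1)*(x^2 - 7*x + 10) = (x - 5)*(x - 1)*(x + 1)*(x - 2)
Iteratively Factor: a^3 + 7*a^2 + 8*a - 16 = (a + 4)*(a^2 + 3*a - 4) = (a + 4)^2*(a - 1)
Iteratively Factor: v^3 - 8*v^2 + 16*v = (v - 4)*(v^2 - 4*v) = (v - 4)^2*(v)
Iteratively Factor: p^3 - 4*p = (p + 2)*(p^2 - 2*p) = p*(p + 2)*(p - 2)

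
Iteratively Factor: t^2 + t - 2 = (t + 2)*(t - 1)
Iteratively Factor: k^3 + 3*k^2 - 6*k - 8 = (k + 1)*(k^2 + 2*k - 8) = (k + 1)*(k + 4)*(k - 2)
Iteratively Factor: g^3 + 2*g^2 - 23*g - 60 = (g - 5)*(g^2 + 7*g + 12) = (g - 5)*(g + 3)*(g + 4)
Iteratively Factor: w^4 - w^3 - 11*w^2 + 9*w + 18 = (w - 3)*(w^3 + 2*w^2 - 5*w - 6) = (w - 3)*(w + 1)*(w^2 + w - 6) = (w - 3)*(w + 1)*(w + 3)*(w - 2)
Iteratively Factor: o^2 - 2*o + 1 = (o - 1)*(o - 1)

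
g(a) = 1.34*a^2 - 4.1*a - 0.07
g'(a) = 2.68*a - 4.1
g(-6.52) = 83.63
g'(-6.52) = -21.57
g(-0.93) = 4.90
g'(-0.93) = -6.59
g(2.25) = -2.51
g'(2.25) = 1.93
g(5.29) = 15.74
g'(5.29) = 10.08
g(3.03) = -0.19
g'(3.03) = 4.02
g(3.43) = 1.63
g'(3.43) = 5.09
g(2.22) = -2.57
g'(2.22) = 1.85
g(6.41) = 28.71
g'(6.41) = 13.08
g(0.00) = -0.07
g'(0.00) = -4.10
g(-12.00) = 242.09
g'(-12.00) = -36.26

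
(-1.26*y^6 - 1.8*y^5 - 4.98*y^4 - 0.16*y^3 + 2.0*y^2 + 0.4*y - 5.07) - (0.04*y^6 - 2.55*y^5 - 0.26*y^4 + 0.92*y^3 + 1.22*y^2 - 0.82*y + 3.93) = -1.3*y^6 + 0.75*y^5 - 4.72*y^4 - 1.08*y^3 + 0.78*y^2 + 1.22*y - 9.0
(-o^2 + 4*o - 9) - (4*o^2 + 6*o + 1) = -5*o^2 - 2*o - 10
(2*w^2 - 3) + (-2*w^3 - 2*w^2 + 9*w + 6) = -2*w^3 + 9*w + 3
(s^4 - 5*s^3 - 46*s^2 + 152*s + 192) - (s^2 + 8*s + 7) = s^4 - 5*s^3 - 47*s^2 + 144*s + 185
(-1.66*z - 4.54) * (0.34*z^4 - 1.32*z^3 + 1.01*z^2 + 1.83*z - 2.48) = -0.5644*z^5 + 0.6476*z^4 + 4.3162*z^3 - 7.6232*z^2 - 4.1914*z + 11.2592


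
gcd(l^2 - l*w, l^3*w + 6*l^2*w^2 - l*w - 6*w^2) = 1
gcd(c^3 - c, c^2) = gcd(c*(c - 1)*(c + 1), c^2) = c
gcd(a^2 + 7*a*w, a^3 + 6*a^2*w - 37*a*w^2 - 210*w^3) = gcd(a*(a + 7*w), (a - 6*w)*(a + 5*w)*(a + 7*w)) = a + 7*w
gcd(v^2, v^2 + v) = v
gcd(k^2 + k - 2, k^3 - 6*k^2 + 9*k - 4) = k - 1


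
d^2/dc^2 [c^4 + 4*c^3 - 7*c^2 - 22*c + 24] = 12*c^2 + 24*c - 14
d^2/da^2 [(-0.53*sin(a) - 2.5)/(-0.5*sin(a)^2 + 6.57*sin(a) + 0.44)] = (-0.1325*sin(a)^5 - 4.24105*sin(a)^4 + 24.2029*sin(a)^3 - 104.830126*sin(a)^2 - 41.451008*sin(a) + 213.860252)/(0.125*sin(a)^6 - 4.9275*sin(a)^5 + 64.41735*sin(a)^4 - 274.920993*sin(a)^3 - 56.687268*sin(a)^2 - 3.815856*sin(a) - 0.085184)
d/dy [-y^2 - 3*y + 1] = -2*y - 3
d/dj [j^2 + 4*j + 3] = 2*j + 4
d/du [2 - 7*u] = -7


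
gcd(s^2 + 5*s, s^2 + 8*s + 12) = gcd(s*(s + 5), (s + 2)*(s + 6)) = 1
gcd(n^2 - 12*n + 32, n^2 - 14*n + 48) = n - 8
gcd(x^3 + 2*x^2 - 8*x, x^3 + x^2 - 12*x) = x^2 + 4*x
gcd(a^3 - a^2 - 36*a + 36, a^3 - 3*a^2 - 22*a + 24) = a^2 - 7*a + 6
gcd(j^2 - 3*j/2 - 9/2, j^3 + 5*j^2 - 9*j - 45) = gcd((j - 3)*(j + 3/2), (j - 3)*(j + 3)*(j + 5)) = j - 3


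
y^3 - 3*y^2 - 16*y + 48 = (y - 4)*(y - 3)*(y + 4)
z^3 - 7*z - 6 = (z - 3)*(z + 1)*(z + 2)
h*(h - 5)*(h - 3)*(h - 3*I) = h^4 - 8*h^3 - 3*I*h^3 + 15*h^2 + 24*I*h^2 - 45*I*h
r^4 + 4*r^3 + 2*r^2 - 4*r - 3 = (r - 1)*(r + 1)^2*(r + 3)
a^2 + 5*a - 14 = (a - 2)*(a + 7)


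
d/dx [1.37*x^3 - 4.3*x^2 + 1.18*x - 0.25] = 4.11*x^2 - 8.6*x + 1.18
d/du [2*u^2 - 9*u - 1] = 4*u - 9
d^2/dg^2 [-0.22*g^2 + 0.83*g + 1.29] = -0.440000000000000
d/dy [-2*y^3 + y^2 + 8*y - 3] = -6*y^2 + 2*y + 8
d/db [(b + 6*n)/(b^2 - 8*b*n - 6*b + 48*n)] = (b^2 - 8*b*n - 6*b + 48*n + 2*(b + 6*n)*(-b + 4*n + 3))/(b^2 - 8*b*n - 6*b + 48*n)^2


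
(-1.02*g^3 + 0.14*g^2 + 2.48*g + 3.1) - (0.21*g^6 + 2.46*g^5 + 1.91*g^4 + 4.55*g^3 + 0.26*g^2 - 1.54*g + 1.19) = -0.21*g^6 - 2.46*g^5 - 1.91*g^4 - 5.57*g^3 - 0.12*g^2 + 4.02*g + 1.91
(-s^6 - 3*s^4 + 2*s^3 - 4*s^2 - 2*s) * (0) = 0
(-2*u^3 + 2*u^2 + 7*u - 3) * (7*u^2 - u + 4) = -14*u^5 + 16*u^4 + 39*u^3 - 20*u^2 + 31*u - 12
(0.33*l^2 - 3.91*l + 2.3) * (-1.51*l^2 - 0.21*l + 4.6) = -0.4983*l^4 + 5.8348*l^3 - 1.1339*l^2 - 18.469*l + 10.58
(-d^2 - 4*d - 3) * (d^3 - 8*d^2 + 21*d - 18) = -d^5 + 4*d^4 + 8*d^3 - 42*d^2 + 9*d + 54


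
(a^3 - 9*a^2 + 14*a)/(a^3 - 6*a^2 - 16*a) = (-a^2 + 9*a - 14)/(-a^2 + 6*a + 16)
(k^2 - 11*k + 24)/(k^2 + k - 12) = (k - 8)/(k + 4)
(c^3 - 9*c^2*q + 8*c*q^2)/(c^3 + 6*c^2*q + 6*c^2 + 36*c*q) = (c^2 - 9*c*q + 8*q^2)/(c^2 + 6*c*q + 6*c + 36*q)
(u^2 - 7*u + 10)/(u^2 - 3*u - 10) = (u - 2)/(u + 2)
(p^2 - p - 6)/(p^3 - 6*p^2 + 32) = (p - 3)/(p^2 - 8*p + 16)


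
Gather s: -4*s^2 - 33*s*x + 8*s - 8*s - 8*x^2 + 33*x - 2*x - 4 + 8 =-4*s^2 - 33*s*x - 8*x^2 + 31*x + 4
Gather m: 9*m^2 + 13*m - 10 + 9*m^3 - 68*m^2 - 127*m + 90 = 9*m^3 - 59*m^2 - 114*m + 80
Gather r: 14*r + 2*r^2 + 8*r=2*r^2 + 22*r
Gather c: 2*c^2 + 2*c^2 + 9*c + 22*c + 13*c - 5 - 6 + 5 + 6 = 4*c^2 + 44*c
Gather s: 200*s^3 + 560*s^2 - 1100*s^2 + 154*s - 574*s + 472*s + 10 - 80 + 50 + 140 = 200*s^3 - 540*s^2 + 52*s + 120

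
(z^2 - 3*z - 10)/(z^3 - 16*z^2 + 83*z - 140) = (z + 2)/(z^2 - 11*z + 28)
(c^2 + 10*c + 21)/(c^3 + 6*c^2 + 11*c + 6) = (c + 7)/(c^2 + 3*c + 2)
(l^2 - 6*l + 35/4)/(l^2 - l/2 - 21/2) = (l - 5/2)/(l + 3)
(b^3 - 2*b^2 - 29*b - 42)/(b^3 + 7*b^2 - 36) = (b^2 - 5*b - 14)/(b^2 + 4*b - 12)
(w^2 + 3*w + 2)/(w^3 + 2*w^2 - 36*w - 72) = (w + 1)/(w^2 - 36)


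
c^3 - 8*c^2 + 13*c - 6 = (c - 6)*(c - 1)^2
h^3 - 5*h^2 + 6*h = h*(h - 3)*(h - 2)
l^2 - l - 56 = (l - 8)*(l + 7)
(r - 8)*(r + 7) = r^2 - r - 56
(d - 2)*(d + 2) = d^2 - 4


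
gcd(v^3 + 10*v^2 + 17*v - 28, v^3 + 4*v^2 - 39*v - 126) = v + 7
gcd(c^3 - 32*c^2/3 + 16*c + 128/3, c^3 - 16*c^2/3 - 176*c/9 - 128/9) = c^2 - 20*c/3 - 32/3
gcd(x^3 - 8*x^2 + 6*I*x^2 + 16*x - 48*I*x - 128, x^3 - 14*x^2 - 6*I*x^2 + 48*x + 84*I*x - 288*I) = x - 8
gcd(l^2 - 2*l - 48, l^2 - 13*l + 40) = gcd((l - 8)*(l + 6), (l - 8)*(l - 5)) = l - 8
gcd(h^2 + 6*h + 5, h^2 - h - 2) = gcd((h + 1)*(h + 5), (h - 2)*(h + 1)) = h + 1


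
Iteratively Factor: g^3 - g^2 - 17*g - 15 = (g - 5)*(g^2 + 4*g + 3) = (g - 5)*(g + 1)*(g + 3)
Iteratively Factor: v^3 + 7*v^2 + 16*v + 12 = (v + 2)*(v^2 + 5*v + 6) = (v + 2)*(v + 3)*(v + 2)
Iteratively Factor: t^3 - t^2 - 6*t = (t + 2)*(t^2 - 3*t) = t*(t + 2)*(t - 3)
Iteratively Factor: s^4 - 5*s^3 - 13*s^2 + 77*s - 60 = (s + 4)*(s^3 - 9*s^2 + 23*s - 15) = (s - 5)*(s + 4)*(s^2 - 4*s + 3) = (s - 5)*(s - 3)*(s + 4)*(s - 1)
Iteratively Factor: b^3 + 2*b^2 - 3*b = (b)*(b^2 + 2*b - 3) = b*(b - 1)*(b + 3)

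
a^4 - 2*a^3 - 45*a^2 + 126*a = a*(a - 6)*(a - 3)*(a + 7)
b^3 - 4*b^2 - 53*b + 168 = (b - 8)*(b - 3)*(b + 7)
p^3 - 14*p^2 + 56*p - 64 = (p - 8)*(p - 4)*(p - 2)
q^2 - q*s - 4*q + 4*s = (q - 4)*(q - s)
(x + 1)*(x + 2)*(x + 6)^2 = x^4 + 15*x^3 + 74*x^2 + 132*x + 72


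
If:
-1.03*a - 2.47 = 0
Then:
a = -2.40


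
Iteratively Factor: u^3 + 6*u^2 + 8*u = (u + 2)*(u^2 + 4*u) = u*(u + 2)*(u + 4)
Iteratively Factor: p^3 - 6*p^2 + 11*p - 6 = (p - 3)*(p^2 - 3*p + 2) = (p - 3)*(p - 2)*(p - 1)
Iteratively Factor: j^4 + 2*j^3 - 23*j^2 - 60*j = (j + 3)*(j^3 - j^2 - 20*j) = (j - 5)*(j + 3)*(j^2 + 4*j) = (j - 5)*(j + 3)*(j + 4)*(j)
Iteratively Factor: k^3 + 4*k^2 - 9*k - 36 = (k + 4)*(k^2 - 9) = (k - 3)*(k + 4)*(k + 3)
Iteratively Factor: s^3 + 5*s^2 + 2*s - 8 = (s - 1)*(s^2 + 6*s + 8) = (s - 1)*(s + 2)*(s + 4)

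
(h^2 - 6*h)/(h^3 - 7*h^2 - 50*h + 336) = h/(h^2 - h - 56)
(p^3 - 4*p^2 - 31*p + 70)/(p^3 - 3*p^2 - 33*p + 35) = (p - 2)/(p - 1)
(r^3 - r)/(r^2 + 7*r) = (r^2 - 1)/(r + 7)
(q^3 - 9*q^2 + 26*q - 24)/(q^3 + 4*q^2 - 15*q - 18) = (q^2 - 6*q + 8)/(q^2 + 7*q + 6)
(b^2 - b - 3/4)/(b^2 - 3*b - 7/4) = (2*b - 3)/(2*b - 7)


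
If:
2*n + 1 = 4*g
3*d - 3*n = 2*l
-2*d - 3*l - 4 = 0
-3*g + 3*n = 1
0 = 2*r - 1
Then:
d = 5/26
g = 5/6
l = -19/13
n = 7/6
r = 1/2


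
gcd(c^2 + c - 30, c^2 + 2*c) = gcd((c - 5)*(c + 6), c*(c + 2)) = 1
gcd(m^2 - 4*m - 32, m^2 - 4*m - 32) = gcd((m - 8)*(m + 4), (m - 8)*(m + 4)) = m^2 - 4*m - 32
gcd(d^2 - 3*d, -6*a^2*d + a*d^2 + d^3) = d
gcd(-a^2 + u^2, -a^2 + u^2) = -a^2 + u^2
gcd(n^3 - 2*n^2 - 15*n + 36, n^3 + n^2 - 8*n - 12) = n - 3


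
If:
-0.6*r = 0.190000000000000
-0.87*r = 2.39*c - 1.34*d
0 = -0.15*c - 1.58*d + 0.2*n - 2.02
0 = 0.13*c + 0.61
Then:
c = -4.69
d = -8.57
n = -61.16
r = -0.32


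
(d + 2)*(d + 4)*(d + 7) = d^3 + 13*d^2 + 50*d + 56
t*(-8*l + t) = -8*l*t + t^2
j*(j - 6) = j^2 - 6*j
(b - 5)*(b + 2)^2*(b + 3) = b^4 + 2*b^3 - 19*b^2 - 68*b - 60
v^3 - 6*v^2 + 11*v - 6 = (v - 3)*(v - 2)*(v - 1)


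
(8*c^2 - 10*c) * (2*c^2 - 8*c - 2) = 16*c^4 - 84*c^3 + 64*c^2 + 20*c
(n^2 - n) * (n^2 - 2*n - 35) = n^4 - 3*n^3 - 33*n^2 + 35*n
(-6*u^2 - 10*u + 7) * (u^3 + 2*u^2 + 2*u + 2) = -6*u^5 - 22*u^4 - 25*u^3 - 18*u^2 - 6*u + 14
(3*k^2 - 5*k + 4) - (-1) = 3*k^2 - 5*k + 5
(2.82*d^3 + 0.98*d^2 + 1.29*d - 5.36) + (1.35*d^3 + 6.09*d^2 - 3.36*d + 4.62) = 4.17*d^3 + 7.07*d^2 - 2.07*d - 0.74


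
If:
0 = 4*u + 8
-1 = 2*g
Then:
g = -1/2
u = -2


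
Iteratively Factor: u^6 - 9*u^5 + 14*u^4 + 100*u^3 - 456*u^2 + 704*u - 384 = (u - 2)*(u^5 - 7*u^4 + 100*u^2 - 256*u + 192) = (u - 2)*(u + 4)*(u^4 - 11*u^3 + 44*u^2 - 76*u + 48) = (u - 2)^2*(u + 4)*(u^3 - 9*u^2 + 26*u - 24) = (u - 4)*(u - 2)^2*(u + 4)*(u^2 - 5*u + 6) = (u - 4)*(u - 2)^3*(u + 4)*(u - 3)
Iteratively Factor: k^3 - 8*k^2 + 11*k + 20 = (k - 4)*(k^2 - 4*k - 5) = (k - 5)*(k - 4)*(k + 1)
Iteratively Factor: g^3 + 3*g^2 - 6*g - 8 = (g + 1)*(g^2 + 2*g - 8) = (g - 2)*(g + 1)*(g + 4)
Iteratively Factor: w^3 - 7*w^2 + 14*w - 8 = (w - 4)*(w^2 - 3*w + 2) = (w - 4)*(w - 1)*(w - 2)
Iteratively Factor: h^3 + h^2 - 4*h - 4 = (h + 2)*(h^2 - h - 2) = (h + 1)*(h + 2)*(h - 2)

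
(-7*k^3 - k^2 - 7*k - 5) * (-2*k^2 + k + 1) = 14*k^5 - 5*k^4 + 6*k^3 + 2*k^2 - 12*k - 5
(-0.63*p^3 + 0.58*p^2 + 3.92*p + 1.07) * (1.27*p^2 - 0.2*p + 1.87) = -0.8001*p^5 + 0.8626*p^4 + 3.6843*p^3 + 1.6595*p^2 + 7.1164*p + 2.0009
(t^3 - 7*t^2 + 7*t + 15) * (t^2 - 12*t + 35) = t^5 - 19*t^4 + 126*t^3 - 314*t^2 + 65*t + 525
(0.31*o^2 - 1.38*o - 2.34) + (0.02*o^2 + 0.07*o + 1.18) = 0.33*o^2 - 1.31*o - 1.16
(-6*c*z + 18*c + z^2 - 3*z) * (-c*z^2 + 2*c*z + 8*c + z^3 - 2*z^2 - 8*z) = 6*c^2*z^3 - 30*c^2*z^2 - 12*c^2*z + 144*c^2 - 7*c*z^4 + 35*c*z^3 + 14*c*z^2 - 168*c*z + z^5 - 5*z^4 - 2*z^3 + 24*z^2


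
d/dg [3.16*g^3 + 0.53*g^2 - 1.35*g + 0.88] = 9.48*g^2 + 1.06*g - 1.35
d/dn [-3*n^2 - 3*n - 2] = -6*n - 3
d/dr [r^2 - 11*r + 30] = 2*r - 11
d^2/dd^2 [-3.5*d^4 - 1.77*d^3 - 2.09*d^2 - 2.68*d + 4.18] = -42.0*d^2 - 10.62*d - 4.18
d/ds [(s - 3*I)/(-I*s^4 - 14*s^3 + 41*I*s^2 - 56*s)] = (-3*I*s^4 - 40*s^3 + 167*I*s^2 + 246*s + 168*I)/(s^2*(s^6 - 28*I*s^5 - 278*s^4 + 1036*I*s^3 + 113*s^2 + 4592*I*s - 3136))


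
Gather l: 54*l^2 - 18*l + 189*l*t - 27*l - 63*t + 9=54*l^2 + l*(189*t - 45) - 63*t + 9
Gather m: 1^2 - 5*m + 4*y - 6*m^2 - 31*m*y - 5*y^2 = -6*m^2 + m*(-31*y - 5) - 5*y^2 + 4*y + 1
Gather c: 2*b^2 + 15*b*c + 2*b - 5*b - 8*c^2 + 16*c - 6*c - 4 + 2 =2*b^2 - 3*b - 8*c^2 + c*(15*b + 10) - 2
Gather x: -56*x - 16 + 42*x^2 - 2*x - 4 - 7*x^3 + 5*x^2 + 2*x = -7*x^3 + 47*x^2 - 56*x - 20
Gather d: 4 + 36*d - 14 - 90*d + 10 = -54*d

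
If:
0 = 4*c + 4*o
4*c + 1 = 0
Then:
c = -1/4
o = 1/4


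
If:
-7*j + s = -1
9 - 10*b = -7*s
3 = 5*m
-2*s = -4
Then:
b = 23/10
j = 3/7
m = 3/5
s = 2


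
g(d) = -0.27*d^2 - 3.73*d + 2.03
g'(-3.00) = -2.11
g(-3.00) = 10.79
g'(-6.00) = -0.49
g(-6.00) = 14.69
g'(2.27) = -4.96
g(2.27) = -7.83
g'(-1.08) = -3.15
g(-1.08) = 5.74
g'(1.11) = -4.33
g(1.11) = -2.44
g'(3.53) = -5.64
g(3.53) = -14.50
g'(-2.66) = -2.29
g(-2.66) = 10.04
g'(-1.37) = -2.99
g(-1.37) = 6.63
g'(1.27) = -4.42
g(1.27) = -3.14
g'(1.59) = -4.59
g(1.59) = -4.58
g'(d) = -0.54*d - 3.73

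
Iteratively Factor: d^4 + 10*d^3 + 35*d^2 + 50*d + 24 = (d + 3)*(d^3 + 7*d^2 + 14*d + 8) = (d + 1)*(d + 3)*(d^2 + 6*d + 8) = (d + 1)*(d + 3)*(d + 4)*(d + 2)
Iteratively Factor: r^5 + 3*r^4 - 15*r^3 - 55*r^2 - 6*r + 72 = (r + 2)*(r^4 + r^3 - 17*r^2 - 21*r + 36) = (r - 1)*(r + 2)*(r^3 + 2*r^2 - 15*r - 36) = (r - 1)*(r + 2)*(r + 3)*(r^2 - r - 12) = (r - 4)*(r - 1)*(r + 2)*(r + 3)*(r + 3)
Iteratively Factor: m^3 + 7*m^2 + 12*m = (m + 3)*(m^2 + 4*m) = (m + 3)*(m + 4)*(m)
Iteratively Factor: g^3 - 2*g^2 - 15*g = (g)*(g^2 - 2*g - 15) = g*(g - 5)*(g + 3)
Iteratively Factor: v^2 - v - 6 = (v + 2)*(v - 3)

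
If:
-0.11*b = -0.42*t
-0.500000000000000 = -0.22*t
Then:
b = 8.68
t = 2.27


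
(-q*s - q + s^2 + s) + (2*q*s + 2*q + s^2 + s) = q*s + q + 2*s^2 + 2*s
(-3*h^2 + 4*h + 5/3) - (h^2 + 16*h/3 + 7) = -4*h^2 - 4*h/3 - 16/3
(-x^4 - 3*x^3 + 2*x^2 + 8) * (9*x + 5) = -9*x^5 - 32*x^4 + 3*x^3 + 10*x^2 + 72*x + 40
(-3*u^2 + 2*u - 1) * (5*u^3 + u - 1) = -15*u^5 + 10*u^4 - 8*u^3 + 5*u^2 - 3*u + 1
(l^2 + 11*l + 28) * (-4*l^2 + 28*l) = -4*l^4 - 16*l^3 + 196*l^2 + 784*l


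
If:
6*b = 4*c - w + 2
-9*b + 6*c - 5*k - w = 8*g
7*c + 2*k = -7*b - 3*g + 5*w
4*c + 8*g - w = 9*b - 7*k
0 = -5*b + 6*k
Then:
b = 564/151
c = 1524/151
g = -162/151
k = 470/151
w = 3014/151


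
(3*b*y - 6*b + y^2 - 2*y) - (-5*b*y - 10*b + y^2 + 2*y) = 8*b*y + 4*b - 4*y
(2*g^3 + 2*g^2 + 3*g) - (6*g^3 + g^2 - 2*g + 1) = -4*g^3 + g^2 + 5*g - 1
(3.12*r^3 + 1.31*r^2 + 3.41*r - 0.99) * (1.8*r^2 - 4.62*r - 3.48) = 5.616*r^5 - 12.0564*r^4 - 10.7718*r^3 - 22.095*r^2 - 7.293*r + 3.4452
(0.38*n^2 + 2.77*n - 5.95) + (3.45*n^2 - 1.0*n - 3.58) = 3.83*n^2 + 1.77*n - 9.53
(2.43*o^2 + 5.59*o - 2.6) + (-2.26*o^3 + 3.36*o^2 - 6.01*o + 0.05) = -2.26*o^3 + 5.79*o^2 - 0.42*o - 2.55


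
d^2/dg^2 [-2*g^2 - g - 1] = -4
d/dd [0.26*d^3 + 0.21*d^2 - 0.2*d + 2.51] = 0.78*d^2 + 0.42*d - 0.2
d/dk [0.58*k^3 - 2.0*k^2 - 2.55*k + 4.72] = 1.74*k^2 - 4.0*k - 2.55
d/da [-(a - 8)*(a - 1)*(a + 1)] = -3*a^2 + 16*a + 1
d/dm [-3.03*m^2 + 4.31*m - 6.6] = 4.31 - 6.06*m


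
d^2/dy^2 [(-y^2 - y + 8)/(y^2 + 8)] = 2*(-y^3 + 48*y^2 + 24*y - 128)/(y^6 + 24*y^4 + 192*y^2 + 512)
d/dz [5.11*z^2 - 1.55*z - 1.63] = 10.22*z - 1.55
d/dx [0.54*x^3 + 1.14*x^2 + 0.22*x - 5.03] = 1.62*x^2 + 2.28*x + 0.22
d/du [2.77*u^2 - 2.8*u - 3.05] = 5.54*u - 2.8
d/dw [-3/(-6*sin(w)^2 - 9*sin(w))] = -(4*sin(w) + 3)*cos(w)/((2*sin(w) + 3)^2*sin(w)^2)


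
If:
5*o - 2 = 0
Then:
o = 2/5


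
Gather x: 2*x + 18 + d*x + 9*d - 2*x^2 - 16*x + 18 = 9*d - 2*x^2 + x*(d - 14) + 36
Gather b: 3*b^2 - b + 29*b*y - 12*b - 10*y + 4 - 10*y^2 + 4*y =3*b^2 + b*(29*y - 13) - 10*y^2 - 6*y + 4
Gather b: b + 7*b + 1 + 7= 8*b + 8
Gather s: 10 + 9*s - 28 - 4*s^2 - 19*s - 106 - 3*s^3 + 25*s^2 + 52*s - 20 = -3*s^3 + 21*s^2 + 42*s - 144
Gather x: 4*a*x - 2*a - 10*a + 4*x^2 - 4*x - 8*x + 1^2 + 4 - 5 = -12*a + 4*x^2 + x*(4*a - 12)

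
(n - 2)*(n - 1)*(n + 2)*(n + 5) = n^4 + 4*n^3 - 9*n^2 - 16*n + 20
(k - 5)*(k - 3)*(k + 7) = k^3 - k^2 - 41*k + 105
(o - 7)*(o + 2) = o^2 - 5*o - 14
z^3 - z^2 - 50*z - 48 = (z - 8)*(z + 1)*(z + 6)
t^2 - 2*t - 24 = (t - 6)*(t + 4)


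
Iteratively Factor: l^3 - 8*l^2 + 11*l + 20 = (l + 1)*(l^2 - 9*l + 20) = (l - 4)*(l + 1)*(l - 5)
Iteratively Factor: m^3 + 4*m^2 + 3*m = (m + 1)*(m^2 + 3*m) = m*(m + 1)*(m + 3)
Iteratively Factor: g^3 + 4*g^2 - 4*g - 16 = (g - 2)*(g^2 + 6*g + 8) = (g - 2)*(g + 2)*(g + 4)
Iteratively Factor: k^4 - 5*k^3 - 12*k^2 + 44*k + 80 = (k + 2)*(k^3 - 7*k^2 + 2*k + 40) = (k - 5)*(k + 2)*(k^2 - 2*k - 8) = (k - 5)*(k - 4)*(k + 2)*(k + 2)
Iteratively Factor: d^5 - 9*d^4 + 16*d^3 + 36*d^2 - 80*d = (d)*(d^4 - 9*d^3 + 16*d^2 + 36*d - 80) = d*(d - 2)*(d^3 - 7*d^2 + 2*d + 40) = d*(d - 5)*(d - 2)*(d^2 - 2*d - 8) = d*(d - 5)*(d - 2)*(d + 2)*(d - 4)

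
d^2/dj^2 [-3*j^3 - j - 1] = -18*j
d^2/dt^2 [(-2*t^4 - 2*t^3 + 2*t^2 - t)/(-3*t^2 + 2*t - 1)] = 6*t*(6*t^5 - 12*t^4 + 14*t^3 - 11*t^2 + 6*t - 1)/(27*t^6 - 54*t^5 + 63*t^4 - 44*t^3 + 21*t^2 - 6*t + 1)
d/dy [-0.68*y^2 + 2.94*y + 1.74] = 2.94 - 1.36*y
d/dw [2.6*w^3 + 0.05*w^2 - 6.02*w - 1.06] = 7.8*w^2 + 0.1*w - 6.02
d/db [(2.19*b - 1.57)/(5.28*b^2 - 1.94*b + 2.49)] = (-11.5632*b^2 + 16.5792*b + 2.4073)/(27.8784*b^4 - 20.4864*b^3 + 30.058*b^2 - 9.6612*b + 6.2001)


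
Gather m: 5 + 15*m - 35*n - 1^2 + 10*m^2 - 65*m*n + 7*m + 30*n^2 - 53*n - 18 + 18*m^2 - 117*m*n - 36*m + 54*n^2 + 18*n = 28*m^2 + m*(-182*n - 14) + 84*n^2 - 70*n - 14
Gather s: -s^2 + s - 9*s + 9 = -s^2 - 8*s + 9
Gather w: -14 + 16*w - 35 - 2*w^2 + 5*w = -2*w^2 + 21*w - 49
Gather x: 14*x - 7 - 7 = 14*x - 14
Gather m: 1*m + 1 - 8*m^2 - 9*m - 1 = -8*m^2 - 8*m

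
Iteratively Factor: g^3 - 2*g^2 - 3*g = (g)*(g^2 - 2*g - 3) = g*(g + 1)*(g - 3)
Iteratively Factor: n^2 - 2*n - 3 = (n - 3)*(n + 1)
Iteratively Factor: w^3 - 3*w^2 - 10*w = (w + 2)*(w^2 - 5*w) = (w - 5)*(w + 2)*(w)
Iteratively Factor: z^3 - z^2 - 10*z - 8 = (z + 1)*(z^2 - 2*z - 8) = (z + 1)*(z + 2)*(z - 4)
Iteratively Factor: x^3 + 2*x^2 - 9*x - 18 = (x - 3)*(x^2 + 5*x + 6) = (x - 3)*(x + 3)*(x + 2)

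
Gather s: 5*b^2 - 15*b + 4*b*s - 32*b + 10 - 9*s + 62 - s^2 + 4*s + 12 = 5*b^2 - 47*b - s^2 + s*(4*b - 5) + 84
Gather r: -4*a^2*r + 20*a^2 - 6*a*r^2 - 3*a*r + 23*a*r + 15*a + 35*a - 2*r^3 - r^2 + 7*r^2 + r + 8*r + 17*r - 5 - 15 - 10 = 20*a^2 + 50*a - 2*r^3 + r^2*(6 - 6*a) + r*(-4*a^2 + 20*a + 26) - 30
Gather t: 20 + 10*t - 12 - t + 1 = 9*t + 9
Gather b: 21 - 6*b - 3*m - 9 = -6*b - 3*m + 12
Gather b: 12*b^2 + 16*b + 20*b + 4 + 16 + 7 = 12*b^2 + 36*b + 27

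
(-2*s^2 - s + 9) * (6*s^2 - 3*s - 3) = -12*s^4 + 63*s^2 - 24*s - 27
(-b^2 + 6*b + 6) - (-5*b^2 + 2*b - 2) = 4*b^2 + 4*b + 8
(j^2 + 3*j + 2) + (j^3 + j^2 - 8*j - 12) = j^3 + 2*j^2 - 5*j - 10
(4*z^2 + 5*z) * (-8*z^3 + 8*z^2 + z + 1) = -32*z^5 - 8*z^4 + 44*z^3 + 9*z^2 + 5*z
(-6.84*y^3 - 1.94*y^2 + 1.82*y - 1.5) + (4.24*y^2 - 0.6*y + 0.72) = -6.84*y^3 + 2.3*y^2 + 1.22*y - 0.78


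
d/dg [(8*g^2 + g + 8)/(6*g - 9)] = (16*g^2 - 48*g - 19)/(3*(4*g^2 - 12*g + 9))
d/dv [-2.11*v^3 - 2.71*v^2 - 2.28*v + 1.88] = -6.33*v^2 - 5.42*v - 2.28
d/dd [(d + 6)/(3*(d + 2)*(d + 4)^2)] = ((d + 2)*(d + 4) - 2*(d + 2)*(d + 6) - (d + 4)*(d + 6))/(3*(d + 2)^2*(d + 4)^3)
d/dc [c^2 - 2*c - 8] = 2*c - 2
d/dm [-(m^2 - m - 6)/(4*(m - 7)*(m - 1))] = (7*m^2 - 26*m + 55)/(4*(m^4 - 16*m^3 + 78*m^2 - 112*m + 49))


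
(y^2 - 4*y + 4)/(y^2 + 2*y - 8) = (y - 2)/(y + 4)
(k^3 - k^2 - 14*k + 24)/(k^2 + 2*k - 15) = (k^2 + 2*k - 8)/(k + 5)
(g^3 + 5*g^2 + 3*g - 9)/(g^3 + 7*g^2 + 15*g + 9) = (g - 1)/(g + 1)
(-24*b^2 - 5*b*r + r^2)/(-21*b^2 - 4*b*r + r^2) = (-8*b + r)/(-7*b + r)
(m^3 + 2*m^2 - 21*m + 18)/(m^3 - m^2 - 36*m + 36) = (m - 3)/(m - 6)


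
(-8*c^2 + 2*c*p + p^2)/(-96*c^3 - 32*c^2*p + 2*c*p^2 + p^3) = (-2*c + p)/(-24*c^2 - 2*c*p + p^2)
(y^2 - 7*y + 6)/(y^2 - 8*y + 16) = (y^2 - 7*y + 6)/(y^2 - 8*y + 16)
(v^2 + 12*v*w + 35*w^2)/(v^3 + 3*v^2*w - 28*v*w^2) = (v + 5*w)/(v*(v - 4*w))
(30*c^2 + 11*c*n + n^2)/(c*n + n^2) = (30*c^2 + 11*c*n + n^2)/(n*(c + n))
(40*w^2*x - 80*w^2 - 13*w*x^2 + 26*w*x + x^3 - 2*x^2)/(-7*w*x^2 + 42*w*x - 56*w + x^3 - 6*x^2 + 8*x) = (40*w^2 - 13*w*x + x^2)/(-7*w*x + 28*w + x^2 - 4*x)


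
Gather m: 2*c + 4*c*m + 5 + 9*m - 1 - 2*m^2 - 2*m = 2*c - 2*m^2 + m*(4*c + 7) + 4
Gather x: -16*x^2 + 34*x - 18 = -16*x^2 + 34*x - 18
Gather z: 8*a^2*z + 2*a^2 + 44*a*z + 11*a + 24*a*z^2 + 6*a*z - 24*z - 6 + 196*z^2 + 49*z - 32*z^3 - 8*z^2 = 2*a^2 + 11*a - 32*z^3 + z^2*(24*a + 188) + z*(8*a^2 + 50*a + 25) - 6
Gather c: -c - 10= -c - 10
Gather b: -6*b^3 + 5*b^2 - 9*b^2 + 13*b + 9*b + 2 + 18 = -6*b^3 - 4*b^2 + 22*b + 20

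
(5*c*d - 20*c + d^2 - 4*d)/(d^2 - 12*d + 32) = (5*c + d)/(d - 8)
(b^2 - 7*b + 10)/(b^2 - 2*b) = (b - 5)/b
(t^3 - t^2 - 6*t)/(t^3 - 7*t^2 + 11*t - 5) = t*(t^2 - t - 6)/(t^3 - 7*t^2 + 11*t - 5)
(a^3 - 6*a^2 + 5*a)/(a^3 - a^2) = (a - 5)/a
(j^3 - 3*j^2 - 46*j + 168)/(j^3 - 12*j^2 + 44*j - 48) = (j + 7)/(j - 2)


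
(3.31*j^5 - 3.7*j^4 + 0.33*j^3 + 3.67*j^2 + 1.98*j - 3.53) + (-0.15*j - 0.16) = 3.31*j^5 - 3.7*j^4 + 0.33*j^3 + 3.67*j^2 + 1.83*j - 3.69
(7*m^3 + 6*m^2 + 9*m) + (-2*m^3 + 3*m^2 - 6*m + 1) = 5*m^3 + 9*m^2 + 3*m + 1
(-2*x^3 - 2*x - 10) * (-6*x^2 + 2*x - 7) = 12*x^5 - 4*x^4 + 26*x^3 + 56*x^2 - 6*x + 70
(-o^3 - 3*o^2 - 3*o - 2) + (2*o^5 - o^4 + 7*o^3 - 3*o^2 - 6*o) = 2*o^5 - o^4 + 6*o^3 - 6*o^2 - 9*o - 2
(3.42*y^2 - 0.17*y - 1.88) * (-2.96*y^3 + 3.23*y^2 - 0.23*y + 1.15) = -10.1232*y^5 + 11.5498*y^4 + 4.2291*y^3 - 2.1003*y^2 + 0.2369*y - 2.162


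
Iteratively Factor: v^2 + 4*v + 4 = (v + 2)*(v + 2)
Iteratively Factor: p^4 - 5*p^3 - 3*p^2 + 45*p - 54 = (p - 3)*(p^3 - 2*p^2 - 9*p + 18) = (p - 3)*(p - 2)*(p^2 - 9) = (p - 3)^2*(p - 2)*(p + 3)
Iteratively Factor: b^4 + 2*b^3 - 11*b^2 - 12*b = (b - 3)*(b^3 + 5*b^2 + 4*b) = (b - 3)*(b + 4)*(b^2 + b) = (b - 3)*(b + 1)*(b + 4)*(b)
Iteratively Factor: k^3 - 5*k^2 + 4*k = (k - 4)*(k^2 - k) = k*(k - 4)*(k - 1)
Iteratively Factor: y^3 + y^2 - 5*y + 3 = (y - 1)*(y^2 + 2*y - 3) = (y - 1)^2*(y + 3)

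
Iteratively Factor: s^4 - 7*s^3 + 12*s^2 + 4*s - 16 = (s + 1)*(s^3 - 8*s^2 + 20*s - 16) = (s - 2)*(s + 1)*(s^2 - 6*s + 8) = (s - 2)^2*(s + 1)*(s - 4)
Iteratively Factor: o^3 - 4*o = (o)*(o^2 - 4) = o*(o - 2)*(o + 2)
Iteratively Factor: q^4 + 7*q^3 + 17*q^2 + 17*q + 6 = (q + 1)*(q^3 + 6*q^2 + 11*q + 6) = (q + 1)*(q + 3)*(q^2 + 3*q + 2) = (q + 1)^2*(q + 3)*(q + 2)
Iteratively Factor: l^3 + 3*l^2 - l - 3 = (l - 1)*(l^2 + 4*l + 3) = (l - 1)*(l + 3)*(l + 1)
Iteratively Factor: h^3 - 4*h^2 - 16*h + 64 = (h - 4)*(h^2 - 16) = (h - 4)*(h + 4)*(h - 4)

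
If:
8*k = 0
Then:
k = 0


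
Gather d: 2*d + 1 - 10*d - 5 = -8*d - 4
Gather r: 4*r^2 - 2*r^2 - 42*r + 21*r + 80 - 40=2*r^2 - 21*r + 40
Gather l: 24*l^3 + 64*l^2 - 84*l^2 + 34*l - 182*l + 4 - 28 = 24*l^3 - 20*l^2 - 148*l - 24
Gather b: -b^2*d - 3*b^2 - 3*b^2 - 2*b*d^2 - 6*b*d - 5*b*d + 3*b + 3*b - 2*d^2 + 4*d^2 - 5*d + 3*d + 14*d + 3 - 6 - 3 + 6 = b^2*(-d - 6) + b*(-2*d^2 - 11*d + 6) + 2*d^2 + 12*d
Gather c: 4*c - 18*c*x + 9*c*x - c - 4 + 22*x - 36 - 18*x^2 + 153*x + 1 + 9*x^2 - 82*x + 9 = c*(3 - 9*x) - 9*x^2 + 93*x - 30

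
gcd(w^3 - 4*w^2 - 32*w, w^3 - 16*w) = w^2 + 4*w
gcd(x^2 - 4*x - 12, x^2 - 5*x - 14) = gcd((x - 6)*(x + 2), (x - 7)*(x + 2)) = x + 2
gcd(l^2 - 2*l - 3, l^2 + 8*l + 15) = 1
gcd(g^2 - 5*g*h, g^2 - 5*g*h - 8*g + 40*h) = g - 5*h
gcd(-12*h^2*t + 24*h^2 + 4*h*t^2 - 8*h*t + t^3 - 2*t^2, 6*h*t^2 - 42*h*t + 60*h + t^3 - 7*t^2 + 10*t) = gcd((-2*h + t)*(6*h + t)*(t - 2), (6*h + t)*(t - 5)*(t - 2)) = 6*h*t - 12*h + t^2 - 2*t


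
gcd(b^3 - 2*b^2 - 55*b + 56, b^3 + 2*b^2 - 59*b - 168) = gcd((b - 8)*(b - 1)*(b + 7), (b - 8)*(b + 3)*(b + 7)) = b^2 - b - 56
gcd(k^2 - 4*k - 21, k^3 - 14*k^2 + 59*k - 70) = k - 7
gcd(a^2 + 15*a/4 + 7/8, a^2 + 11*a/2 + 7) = a + 7/2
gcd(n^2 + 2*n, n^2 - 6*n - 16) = n + 2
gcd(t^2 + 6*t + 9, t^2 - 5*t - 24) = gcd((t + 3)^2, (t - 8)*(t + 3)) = t + 3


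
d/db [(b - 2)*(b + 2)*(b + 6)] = 3*b^2 + 12*b - 4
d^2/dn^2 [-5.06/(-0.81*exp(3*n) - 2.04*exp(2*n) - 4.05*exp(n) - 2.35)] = (5.06*(2.43*exp(2*n) + 4.08*exp(n) + 4.05)*(4.86*exp(2*n) + 8.16*exp(n) + 8.1)*exp(n) - (36.8874*exp(2*n) + 41.2896*exp(n) + 20.493)*(0.81*exp(3*n) + 2.04*exp(2*n) + 4.05*exp(n) + 2.35))*exp(n)/(0.81*exp(3*n) + 2.04*exp(2*n) + 4.05*exp(n) + 2.35)^3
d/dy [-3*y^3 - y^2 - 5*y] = -9*y^2 - 2*y - 5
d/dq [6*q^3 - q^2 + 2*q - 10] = 18*q^2 - 2*q + 2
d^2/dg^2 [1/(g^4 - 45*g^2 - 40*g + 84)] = 2*(3*(15 - 2*g^2)*(g^4 - 45*g^2 - 40*g + 84) + 4*(-2*g^3 + 45*g + 20)^2)/(g^4 - 45*g^2 - 40*g + 84)^3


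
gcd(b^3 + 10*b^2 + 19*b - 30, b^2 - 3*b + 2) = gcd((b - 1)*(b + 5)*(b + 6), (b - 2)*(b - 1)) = b - 1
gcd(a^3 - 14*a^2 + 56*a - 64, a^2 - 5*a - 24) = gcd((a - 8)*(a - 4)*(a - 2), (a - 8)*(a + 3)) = a - 8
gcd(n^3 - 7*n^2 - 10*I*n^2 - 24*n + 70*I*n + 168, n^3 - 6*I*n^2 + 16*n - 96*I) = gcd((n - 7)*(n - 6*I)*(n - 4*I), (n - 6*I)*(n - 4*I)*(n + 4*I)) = n^2 - 10*I*n - 24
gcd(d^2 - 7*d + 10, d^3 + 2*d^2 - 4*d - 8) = d - 2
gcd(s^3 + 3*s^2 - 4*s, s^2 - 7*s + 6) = s - 1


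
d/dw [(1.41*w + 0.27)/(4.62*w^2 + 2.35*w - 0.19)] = (6.5142*w^2 + 3.3135*w - (1.41*w + 0.27)*(9.24*w + 2.35) - 0.2679)/(4.62*w^2 + 2.35*w - 0.19)^2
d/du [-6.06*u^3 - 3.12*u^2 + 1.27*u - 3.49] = -18.18*u^2 - 6.24*u + 1.27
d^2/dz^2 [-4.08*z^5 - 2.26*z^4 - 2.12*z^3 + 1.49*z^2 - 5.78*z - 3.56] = -81.6*z^3 - 27.12*z^2 - 12.72*z + 2.98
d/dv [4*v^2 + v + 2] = 8*v + 1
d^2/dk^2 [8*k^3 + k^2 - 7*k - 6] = 48*k + 2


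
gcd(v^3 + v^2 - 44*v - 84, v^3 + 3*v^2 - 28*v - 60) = v^2 + 8*v + 12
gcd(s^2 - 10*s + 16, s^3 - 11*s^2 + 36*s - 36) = s - 2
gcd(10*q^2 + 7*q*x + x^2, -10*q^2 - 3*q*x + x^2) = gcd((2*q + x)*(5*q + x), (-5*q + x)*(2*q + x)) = 2*q + x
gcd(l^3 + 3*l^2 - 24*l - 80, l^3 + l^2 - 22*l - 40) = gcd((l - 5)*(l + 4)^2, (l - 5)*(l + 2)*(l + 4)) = l^2 - l - 20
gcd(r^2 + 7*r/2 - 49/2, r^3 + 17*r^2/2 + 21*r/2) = r + 7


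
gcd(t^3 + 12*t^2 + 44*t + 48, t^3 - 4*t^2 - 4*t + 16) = t + 2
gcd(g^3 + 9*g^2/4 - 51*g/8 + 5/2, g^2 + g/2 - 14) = g + 4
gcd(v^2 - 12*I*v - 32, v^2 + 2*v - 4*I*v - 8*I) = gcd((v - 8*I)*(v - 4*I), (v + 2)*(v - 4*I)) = v - 4*I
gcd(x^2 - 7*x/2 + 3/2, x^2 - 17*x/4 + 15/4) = x - 3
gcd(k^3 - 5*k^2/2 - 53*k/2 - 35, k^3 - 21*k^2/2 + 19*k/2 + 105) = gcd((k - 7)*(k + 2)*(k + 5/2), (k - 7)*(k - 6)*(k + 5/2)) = k^2 - 9*k/2 - 35/2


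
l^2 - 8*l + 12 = (l - 6)*(l - 2)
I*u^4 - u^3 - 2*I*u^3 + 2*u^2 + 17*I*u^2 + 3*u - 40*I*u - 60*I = (u - 3)*(u - 4*I)*(u + 5*I)*(I*u + I)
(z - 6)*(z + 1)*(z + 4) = z^3 - z^2 - 26*z - 24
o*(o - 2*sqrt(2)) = o^2 - 2*sqrt(2)*o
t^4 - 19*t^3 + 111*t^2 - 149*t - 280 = (t - 8)*(t - 7)*(t - 5)*(t + 1)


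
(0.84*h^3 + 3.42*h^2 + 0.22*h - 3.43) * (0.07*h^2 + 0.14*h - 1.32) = 0.0588*h^5 + 0.357*h^4 - 0.6146*h^3 - 4.7237*h^2 - 0.7706*h + 4.5276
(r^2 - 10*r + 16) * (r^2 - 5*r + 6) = r^4 - 15*r^3 + 72*r^2 - 140*r + 96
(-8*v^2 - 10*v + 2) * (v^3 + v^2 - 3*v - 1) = -8*v^5 - 18*v^4 + 16*v^3 + 40*v^2 + 4*v - 2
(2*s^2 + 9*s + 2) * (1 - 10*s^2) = -20*s^4 - 90*s^3 - 18*s^2 + 9*s + 2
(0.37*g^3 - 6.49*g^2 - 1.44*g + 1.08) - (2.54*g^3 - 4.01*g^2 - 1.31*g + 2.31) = -2.17*g^3 - 2.48*g^2 - 0.13*g - 1.23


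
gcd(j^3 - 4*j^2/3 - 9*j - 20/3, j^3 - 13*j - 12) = j^2 - 3*j - 4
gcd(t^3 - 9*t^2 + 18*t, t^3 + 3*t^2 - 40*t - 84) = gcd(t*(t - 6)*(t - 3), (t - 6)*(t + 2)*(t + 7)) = t - 6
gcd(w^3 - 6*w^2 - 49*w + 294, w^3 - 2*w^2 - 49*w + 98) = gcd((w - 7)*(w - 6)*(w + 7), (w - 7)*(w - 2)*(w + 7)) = w^2 - 49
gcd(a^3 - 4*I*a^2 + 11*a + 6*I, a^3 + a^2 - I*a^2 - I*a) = 1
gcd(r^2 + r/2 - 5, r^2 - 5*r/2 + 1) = r - 2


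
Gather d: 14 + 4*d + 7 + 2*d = 6*d + 21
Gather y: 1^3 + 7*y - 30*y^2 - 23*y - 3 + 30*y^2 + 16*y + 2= 0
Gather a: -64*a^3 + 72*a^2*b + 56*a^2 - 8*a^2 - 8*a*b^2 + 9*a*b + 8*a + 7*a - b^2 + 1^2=-64*a^3 + a^2*(72*b + 48) + a*(-8*b^2 + 9*b + 15) - b^2 + 1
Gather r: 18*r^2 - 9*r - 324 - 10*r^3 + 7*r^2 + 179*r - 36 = -10*r^3 + 25*r^2 + 170*r - 360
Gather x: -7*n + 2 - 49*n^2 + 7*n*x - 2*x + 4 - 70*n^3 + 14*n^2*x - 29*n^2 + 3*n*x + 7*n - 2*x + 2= -70*n^3 - 78*n^2 + x*(14*n^2 + 10*n - 4) + 8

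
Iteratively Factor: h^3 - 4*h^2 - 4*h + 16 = (h - 2)*(h^2 - 2*h - 8) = (h - 2)*(h + 2)*(h - 4)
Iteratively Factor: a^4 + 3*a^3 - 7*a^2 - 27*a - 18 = (a - 3)*(a^3 + 6*a^2 + 11*a + 6) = (a - 3)*(a + 1)*(a^2 + 5*a + 6) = (a - 3)*(a + 1)*(a + 3)*(a + 2)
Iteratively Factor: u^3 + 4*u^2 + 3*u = (u)*(u^2 + 4*u + 3) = u*(u + 1)*(u + 3)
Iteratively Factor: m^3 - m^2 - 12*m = (m)*(m^2 - m - 12) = m*(m + 3)*(m - 4)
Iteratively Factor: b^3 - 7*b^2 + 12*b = (b)*(b^2 - 7*b + 12) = b*(b - 3)*(b - 4)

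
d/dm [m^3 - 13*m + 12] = 3*m^2 - 13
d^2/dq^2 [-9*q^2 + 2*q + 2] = -18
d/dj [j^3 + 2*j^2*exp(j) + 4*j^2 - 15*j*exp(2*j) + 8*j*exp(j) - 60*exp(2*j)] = 2*j^2*exp(j) + 3*j^2 - 30*j*exp(2*j) + 12*j*exp(j) + 8*j - 135*exp(2*j) + 8*exp(j)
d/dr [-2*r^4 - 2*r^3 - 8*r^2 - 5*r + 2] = -8*r^3 - 6*r^2 - 16*r - 5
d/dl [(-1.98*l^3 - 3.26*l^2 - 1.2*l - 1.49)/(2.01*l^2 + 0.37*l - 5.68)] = (-3.9798*l^4 - 1.4652*l^3 + 34.945*l^2 + 43.0234*l + 7.3673)/(4.0401*l^4 + 1.4874*l^3 - 22.6967*l^2 - 4.2032*l + 32.2624)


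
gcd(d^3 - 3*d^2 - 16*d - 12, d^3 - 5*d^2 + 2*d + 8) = d + 1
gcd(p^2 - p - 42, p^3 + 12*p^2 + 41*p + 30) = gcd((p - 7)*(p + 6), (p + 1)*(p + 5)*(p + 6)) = p + 6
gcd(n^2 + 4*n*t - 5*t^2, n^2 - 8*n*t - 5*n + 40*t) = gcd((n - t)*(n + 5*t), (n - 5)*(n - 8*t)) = 1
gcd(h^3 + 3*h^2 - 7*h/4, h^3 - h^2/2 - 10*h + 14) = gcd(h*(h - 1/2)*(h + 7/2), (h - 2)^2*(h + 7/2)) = h + 7/2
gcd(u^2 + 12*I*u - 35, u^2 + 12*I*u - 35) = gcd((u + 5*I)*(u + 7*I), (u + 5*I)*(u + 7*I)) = u^2 + 12*I*u - 35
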